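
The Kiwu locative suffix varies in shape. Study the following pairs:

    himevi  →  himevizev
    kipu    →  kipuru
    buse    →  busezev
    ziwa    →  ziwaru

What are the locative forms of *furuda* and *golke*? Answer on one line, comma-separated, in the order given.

The suffix is conditioned by the last vowel: -zev when the last vowel of the stem is a front vowel (*himevi*, *buse*); -ru when the last vowel of the stem is a back vowel (*kipu*, *ziwa*).
The last vowel of *furuda* is /a/, which is a back vowel, so the suffix is -ru, giving *furudaru*.
Since the last vowel of *golke* is /e/ (a front vowel), it takes -zev, giving *golkezev*.

furudaru, golkezev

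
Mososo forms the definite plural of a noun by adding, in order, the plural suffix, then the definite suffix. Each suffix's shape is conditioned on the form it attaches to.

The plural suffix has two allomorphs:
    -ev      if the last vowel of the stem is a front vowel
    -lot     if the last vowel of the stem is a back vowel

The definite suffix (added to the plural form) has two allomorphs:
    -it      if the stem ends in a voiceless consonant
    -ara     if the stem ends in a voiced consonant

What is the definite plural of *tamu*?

tamulotit

*tamu* — last vowel /u/ (a back vowel) → -lot → *tamulot*.
The plural form *tamulot* — final consonant /t/ (voiceless) → -it → *tamulotit*.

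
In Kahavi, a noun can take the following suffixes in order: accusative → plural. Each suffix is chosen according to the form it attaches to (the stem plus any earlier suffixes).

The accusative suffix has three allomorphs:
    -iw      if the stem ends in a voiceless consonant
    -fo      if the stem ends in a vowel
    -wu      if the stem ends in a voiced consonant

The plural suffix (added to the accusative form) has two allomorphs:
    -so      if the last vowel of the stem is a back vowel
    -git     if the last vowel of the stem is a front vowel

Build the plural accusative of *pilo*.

pilofoso

The final sound of *pilo* is /o/, which is a vowel, so the accusative suffix is -fo, giving *pilofo*.
The accusative form *pilofo*: last vowel = /o/, a back vowel → -so → *pilofoso*.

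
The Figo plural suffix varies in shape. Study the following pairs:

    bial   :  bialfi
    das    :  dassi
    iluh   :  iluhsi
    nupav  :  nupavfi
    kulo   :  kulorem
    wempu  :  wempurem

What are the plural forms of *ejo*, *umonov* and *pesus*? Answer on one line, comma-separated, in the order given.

ejorem, umonovfi, pesussi

The alternation tracks the final sound of the stem — -si when the stem ends in a voiceless consonant (*das*, *iluh*); -fi when the stem ends in a voiced consonant (*bial*, *nupav*); -rem when the stem ends in a vowel (*kulo*, *wempu*).
Since the final sound of *ejo* is /o/ (a vowel), it takes -rem, giving *ejorem*.
Since the final sound of *umonov* is /v/ (a voiced consonant), it takes -fi, giving *umonovfi*.
Since the final sound of *pesus* is /s/ (a voiceless consonant), it takes -si, giving *pesussi*.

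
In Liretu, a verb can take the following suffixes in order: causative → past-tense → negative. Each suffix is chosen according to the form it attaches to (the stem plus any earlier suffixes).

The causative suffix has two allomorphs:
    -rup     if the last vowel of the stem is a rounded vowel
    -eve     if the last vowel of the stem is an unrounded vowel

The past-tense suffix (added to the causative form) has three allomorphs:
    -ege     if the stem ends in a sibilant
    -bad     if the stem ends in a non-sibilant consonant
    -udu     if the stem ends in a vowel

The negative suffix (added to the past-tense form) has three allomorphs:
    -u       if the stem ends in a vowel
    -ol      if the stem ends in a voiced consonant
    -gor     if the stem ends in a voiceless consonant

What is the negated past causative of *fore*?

foreeveuduu

*fore*: last vowel = /e/, an unrounded vowel → -eve → *foreeve*.
The final sound of the causative form *foreeve* is /e/, which is a vowel, so the past-tense suffix is -udu, giving *foreeveudu*.
The past-tense form *foreeveudu*: final sound = /u/, a vowel → -u → *foreeveuduu*.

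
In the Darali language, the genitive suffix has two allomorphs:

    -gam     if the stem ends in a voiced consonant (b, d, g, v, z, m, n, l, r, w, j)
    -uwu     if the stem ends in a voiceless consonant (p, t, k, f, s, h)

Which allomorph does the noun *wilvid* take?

-gam

The final consonant of *wilvid* is /d/, which is voiced, so the suffix is -gam.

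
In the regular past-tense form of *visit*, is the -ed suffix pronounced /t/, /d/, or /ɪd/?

/ɪd/

The stem *visit* ends in /t/ or /d/.
The -ed suffix is realized as /ɪd/ after /t, d/; as /t/ after other voiceless consonants; and as /d/ after other voiced sounds.
So -ed on *visit* is pronounced /ɪd/.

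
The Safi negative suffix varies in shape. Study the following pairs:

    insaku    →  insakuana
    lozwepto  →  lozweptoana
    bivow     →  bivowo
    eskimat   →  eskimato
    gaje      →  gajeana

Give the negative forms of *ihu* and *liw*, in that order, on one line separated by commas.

The suffix is conditioned by the final sound: -o when the stem ends in a consonant (*bivow*, *eskimat*); -ana when the stem ends in a vowel (*insaku*, *lozwepto*, *gaje*).
*ihu*: final sound = /u/, a vowel → -ana → *ihuana*.
*liw* — final sound /w/ (a consonant) → -o → *liwo*.

ihuana, liwo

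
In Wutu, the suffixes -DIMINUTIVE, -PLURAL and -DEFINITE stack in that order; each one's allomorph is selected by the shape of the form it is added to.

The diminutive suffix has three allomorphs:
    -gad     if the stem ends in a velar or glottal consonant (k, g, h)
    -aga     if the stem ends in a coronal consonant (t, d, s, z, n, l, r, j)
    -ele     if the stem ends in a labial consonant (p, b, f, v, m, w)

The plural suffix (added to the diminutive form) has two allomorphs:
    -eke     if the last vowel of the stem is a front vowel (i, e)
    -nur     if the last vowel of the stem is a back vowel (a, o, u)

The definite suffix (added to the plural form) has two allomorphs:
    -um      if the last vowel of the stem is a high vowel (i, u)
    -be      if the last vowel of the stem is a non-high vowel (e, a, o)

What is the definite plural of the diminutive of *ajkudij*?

*ajkudij*: final consonant = /j/, coronal → -aga → *ajkudijaga*.
Since the last vowel of the diminutive form *ajkudijaga* is /a/ (a back vowel), it takes -nur, giving *ajkudijaganur*.
Since the last vowel of the plural form *ajkudijaganur* is /u/ (a high vowel), it takes -um, giving *ajkudijaganurum*.

ajkudijaganurum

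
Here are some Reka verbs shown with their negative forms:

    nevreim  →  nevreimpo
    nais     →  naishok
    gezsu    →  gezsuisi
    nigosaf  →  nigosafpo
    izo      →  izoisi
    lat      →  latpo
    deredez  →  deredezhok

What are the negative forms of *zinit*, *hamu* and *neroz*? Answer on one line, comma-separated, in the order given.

zinitpo, hamuisi, nerozhok

The pattern is sibilance of the final sound: -hok when the stem ends in a sibilant (*nais*, *deredez*); -po when the stem ends in a non-sibilant consonant (*nevreim*, *nigosaf*, *lat*); -isi when the stem ends in a vowel (*gezsu*, *izo*).
*zinit* — final sound /t/ (a non-sibilant consonant) → -po → *zinitpo*.
*hamu* — final sound /u/ (a vowel) → -isi → *hamuisi*.
Since the final sound of *neroz* is /z/ (a sibilant), it takes -hok, giving *nerozhok*.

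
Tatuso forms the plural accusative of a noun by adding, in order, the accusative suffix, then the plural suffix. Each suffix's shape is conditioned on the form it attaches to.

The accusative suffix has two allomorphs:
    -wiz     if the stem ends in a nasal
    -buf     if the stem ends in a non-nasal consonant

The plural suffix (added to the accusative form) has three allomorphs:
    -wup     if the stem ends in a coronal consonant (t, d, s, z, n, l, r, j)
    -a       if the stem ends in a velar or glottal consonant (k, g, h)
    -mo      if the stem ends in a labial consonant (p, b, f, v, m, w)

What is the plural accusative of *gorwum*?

gorwumwizwup

*gorwum*: final consonant = /m/, a nasal → -wiz → *gorwumwiz*.
The accusative form *gorwumwiz* — final consonant /z/ (coronal) → -wup → *gorwumwizwup*.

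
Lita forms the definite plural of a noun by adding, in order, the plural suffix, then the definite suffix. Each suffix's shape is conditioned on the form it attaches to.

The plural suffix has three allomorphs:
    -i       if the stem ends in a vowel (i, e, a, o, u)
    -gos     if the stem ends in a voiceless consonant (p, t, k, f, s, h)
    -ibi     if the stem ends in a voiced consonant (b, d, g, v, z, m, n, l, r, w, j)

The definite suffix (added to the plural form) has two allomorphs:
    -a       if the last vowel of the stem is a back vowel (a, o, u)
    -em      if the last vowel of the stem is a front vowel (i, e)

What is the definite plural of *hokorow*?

hokorowibiem

*hokorow*: final sound = /w/, a voiced consonant → -ibi → *hokorowibi*.
The plural form *hokorowibi*: last vowel = /i/, a front vowel → -em → *hokorowibiem*.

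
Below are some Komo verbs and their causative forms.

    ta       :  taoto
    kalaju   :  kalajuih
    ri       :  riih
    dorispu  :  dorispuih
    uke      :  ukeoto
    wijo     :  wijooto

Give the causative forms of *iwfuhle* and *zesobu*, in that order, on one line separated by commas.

iwfuhleoto, zesobuih

Looking at the last vowel of each stem: -ih when the last vowel of the stem is a high vowel (*kalaju*, *ri*, *dorispu*); -oto when the last vowel of the stem is a non-high vowel (*ta*, *uke*, *wijo*).
*iwfuhle*: last vowel = /e/, a non-high vowel → -oto → *iwfuhleoto*.
*zesobu*: last vowel = /u/, a high vowel → -ih → *zesobuih*.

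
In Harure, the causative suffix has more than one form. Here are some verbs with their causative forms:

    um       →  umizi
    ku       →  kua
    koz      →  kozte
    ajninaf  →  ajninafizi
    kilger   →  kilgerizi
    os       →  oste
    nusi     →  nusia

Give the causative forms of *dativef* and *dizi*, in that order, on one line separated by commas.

dativefizi, dizia

Looking at the final sound of each stem: -te when the stem ends in a sibilant (*koz*, *os*); -izi when the stem ends in a non-sibilant consonant (*um*, *ajninaf*, *kilger*); -a when the stem ends in a vowel (*ku*, *nusi*).
*dativef*: final sound = /f/, a non-sibilant consonant → -izi → *dativefizi*.
*dizi* — final sound /i/ (a vowel) → -a → *dizia*.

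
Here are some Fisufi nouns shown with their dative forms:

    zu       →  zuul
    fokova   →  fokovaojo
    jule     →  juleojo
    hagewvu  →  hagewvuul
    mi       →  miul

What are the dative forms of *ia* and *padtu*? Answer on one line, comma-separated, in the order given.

The suffix is conditioned by the last vowel: -ul when the last vowel of the stem is a high vowel (*zu*, *hagewvu*, *mi*); -ojo when the last vowel of the stem is a non-high vowel (*fokova*, *jule*).
*ia* — last vowel /a/ (a non-high vowel) → -ojo → *iaojo*.
The last vowel of *padtu* is /u/, which is a high vowel, so the suffix is -ul, giving *padtuul*.

iaojo, padtuul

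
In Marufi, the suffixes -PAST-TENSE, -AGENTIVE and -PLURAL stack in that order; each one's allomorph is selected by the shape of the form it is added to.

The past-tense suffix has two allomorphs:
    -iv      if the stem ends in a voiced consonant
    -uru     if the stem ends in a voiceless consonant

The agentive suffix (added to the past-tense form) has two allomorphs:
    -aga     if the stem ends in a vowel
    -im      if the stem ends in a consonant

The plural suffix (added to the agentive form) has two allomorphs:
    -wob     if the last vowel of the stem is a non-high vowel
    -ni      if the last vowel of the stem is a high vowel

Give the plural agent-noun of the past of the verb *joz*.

jozivimni

The final consonant of *joz* is /z/, which is voiced, so the past-tense suffix is -iv, giving *joziv*.
The past-tense form *joziv*: final sound = /v/, a consonant → -im → *jozivim*.
The agentive form *jozivim*: last vowel = /i/, a high vowel → -ni → *jozivimni*.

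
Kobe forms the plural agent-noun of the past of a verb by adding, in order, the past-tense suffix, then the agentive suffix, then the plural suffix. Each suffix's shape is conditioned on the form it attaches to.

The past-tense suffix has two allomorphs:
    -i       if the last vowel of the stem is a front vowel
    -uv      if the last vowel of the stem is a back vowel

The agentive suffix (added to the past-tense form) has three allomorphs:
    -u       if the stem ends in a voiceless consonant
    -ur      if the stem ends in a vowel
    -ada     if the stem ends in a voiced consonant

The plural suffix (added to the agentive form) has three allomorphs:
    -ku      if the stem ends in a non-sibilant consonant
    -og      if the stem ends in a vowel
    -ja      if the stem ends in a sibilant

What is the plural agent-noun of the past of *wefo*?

wefouvadaog

*wefo* — last vowel /o/ (a back vowel) → -uv → *wefouv*.
The final sound of the past-tense form *wefouv* is /v/, which is a voiced consonant, so the agentive suffix is -ada, giving *wefouvada*.
Since the final sound of the agentive form *wefouvada* is /a/ (a vowel), it takes -og, giving *wefouvadaog*.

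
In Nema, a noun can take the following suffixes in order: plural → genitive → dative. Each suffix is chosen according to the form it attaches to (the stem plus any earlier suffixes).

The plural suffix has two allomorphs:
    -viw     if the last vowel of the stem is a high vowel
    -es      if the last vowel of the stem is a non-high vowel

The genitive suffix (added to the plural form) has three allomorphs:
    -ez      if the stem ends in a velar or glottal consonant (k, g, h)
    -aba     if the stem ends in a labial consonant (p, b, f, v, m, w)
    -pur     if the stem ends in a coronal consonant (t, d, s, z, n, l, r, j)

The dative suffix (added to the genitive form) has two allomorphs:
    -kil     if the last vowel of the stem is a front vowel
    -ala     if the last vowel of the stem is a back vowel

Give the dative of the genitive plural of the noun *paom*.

*paom* — last vowel /o/ (a non-high vowel) → -es → *paomes*.
The plural form *paomes* — final consonant /s/ (coronal) → -pur → *paomespur*.
The last vowel of the genitive form *paomespur* is /u/, which is a back vowel, so the dative suffix is -ala, giving *paomespurala*.

paomespurala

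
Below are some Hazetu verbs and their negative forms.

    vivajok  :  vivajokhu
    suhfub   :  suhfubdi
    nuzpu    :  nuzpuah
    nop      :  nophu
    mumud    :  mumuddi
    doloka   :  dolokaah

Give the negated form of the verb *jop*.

jophu

The pattern is voicing of the final sound: -hu when the stem ends in a voiceless consonant (*vivajok*, *nop*); -di when the stem ends in a voiced consonant (*suhfub*, *mumud*); -ah when the stem ends in a vowel (*nuzpu*, *doloka*).
The final sound of *jop* is /p/, which is a voiceless consonant, so the suffix is -hu, giving *jophu*.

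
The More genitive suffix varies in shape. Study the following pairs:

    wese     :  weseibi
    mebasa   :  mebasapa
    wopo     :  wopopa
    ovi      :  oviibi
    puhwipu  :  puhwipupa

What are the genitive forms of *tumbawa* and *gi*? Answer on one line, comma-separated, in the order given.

Looking at the last vowel of each stem: -ibi when the last vowel of the stem is a front vowel (*wese*, *ovi*); -pa when the last vowel of the stem is a back vowel (*mebasa*, *wopo*, *puhwipu*).
*tumbawa* — last vowel /a/ (a back vowel) → -pa → *tumbawapa*.
Since the last vowel of *gi* is /i/ (a front vowel), it takes -ibi, giving *giibi*.

tumbawapa, giibi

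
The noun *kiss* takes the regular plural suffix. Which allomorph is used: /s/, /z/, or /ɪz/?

The stem *kiss* ends in a sibilant (/s, z, ʃ, ʒ, tʃ, dʒ/).
The plural suffix surfaces as /ɪz/ after sibilants, /s/ after other voiceless consonants, and /z/ after other voiced sounds.
So the plural -s on *kiss* is pronounced /ɪz/.

/ɪz/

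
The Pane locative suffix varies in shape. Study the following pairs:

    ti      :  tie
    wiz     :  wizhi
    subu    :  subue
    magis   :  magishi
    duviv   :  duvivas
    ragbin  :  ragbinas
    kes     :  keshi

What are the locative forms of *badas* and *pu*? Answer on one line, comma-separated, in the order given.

Looking at the final sound of each stem: -hi when the stem ends in a sibilant (*wiz*, *magis*, *kes*); -as when the stem ends in a non-sibilant consonant (*duviv*, *ragbin*); -e when the stem ends in a vowel (*ti*, *subu*).
*badas*: final sound = /s/, a sibilant → -hi → *badashi*.
*pu* — final sound /u/ (a vowel) → -e → *pue*.

badashi, pue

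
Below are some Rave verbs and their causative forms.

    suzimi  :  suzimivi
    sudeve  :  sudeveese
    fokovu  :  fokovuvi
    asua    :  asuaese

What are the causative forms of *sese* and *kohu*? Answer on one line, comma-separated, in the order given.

seseese, kohuvi

The alternation tracks the last vowel of the stem — -vi when the last vowel of the stem is a high vowel (*suzimi*, *fokovu*); -ese when the last vowel of the stem is a non-high vowel (*sudeve*, *asua*).
*sese* — last vowel /e/ (a non-high vowel) → -ese → *seseese*.
Since the last vowel of *kohu* is /u/ (a high vowel), it takes -vi, giving *kohuvi*.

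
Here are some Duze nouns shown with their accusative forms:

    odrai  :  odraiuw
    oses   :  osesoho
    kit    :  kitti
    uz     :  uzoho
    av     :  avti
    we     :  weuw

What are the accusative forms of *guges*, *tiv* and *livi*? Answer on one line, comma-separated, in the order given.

gugesoho, tivti, liviuw

The pattern is sibilance of the final sound: -oho when the stem ends in a sibilant (*oses*, *uz*); -ti when the stem ends in a non-sibilant consonant (*kit*, *av*); -uw when the stem ends in a vowel (*odrai*, *we*).
*guges*: final sound = /s/, a sibilant → -oho → *gugesoho*.
Since the final sound of *tiv* is /v/ (a non-sibilant consonant), it takes -ti, giving *tivti*.
The final sound of *livi* is /i/, which is a vowel, so the suffix is -uw, giving *liviuw*.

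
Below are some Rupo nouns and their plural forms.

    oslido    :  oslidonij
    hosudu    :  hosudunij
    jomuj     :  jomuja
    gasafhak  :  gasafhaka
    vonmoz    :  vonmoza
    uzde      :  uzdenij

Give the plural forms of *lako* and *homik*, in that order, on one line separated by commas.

The pattern is consonant vs. vowel: -a when the stem ends in a consonant (*jomuj*, *gasafhak*, *vonmoz*); -nij when the stem ends in a vowel (*oslido*, *hosudu*, *uzde*).
Since the final sound of *lako* is /o/ (a vowel), it takes -nij, giving *lakonij*.
*homik*: final sound = /k/, a consonant → -a → *homika*.

lakonij, homika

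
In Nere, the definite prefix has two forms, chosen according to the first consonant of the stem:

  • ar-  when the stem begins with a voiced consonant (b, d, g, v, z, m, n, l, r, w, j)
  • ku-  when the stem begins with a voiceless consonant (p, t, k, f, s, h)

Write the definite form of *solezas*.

kusolezas

The first consonant of *solezas* is /s/, which is voiceless, so the prefix is ku-, giving *kusolezas*.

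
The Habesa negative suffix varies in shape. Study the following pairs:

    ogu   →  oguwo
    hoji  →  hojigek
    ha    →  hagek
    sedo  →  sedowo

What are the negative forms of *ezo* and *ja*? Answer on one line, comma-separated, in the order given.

Looking at the last vowel of each stem: -wo when the last vowel of the stem is a rounded vowel (*ogu*, *sedo*); -gek when the last vowel of the stem is an unrounded vowel (*hoji*, *ha*).
*ezo* — last vowel /o/ (a rounded vowel) → -wo → *ezowo*.
Since the last vowel of *ja* is /a/ (an unrounded vowel), it takes -gek, giving *jagek*.

ezowo, jagek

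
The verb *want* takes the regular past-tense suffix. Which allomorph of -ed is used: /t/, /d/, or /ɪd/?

The stem *want* ends in /t/ or /d/.
The -ed suffix is realized as /ɪd/ after /t, d/; as /t/ after other voiceless consonants; and as /d/ after other voiced sounds.
So -ed on *want* is pronounced /ɪd/.

/ɪd/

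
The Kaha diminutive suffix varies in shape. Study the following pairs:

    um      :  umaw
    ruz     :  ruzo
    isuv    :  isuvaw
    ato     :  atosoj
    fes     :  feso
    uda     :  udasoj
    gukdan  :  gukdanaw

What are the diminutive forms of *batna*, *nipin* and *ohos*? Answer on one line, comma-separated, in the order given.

batnasoj, nipinaw, ohoso

The alternation tracks the final sound of the stem — -o when the stem ends in a sibilant (*ruz*, *fes*); -aw when the stem ends in a non-sibilant consonant (*um*, *isuv*, *gukdan*); -soj when the stem ends in a vowel (*ato*, *uda*).
*batna* — final sound /a/ (a vowel) → -soj → *batnasoj*.
The final sound of *nipin* is /n/, which is a non-sibilant consonant, so the suffix is -aw, giving *nipinaw*.
Since the final sound of *ohos* is /s/ (a sibilant), it takes -o, giving *ohoso*.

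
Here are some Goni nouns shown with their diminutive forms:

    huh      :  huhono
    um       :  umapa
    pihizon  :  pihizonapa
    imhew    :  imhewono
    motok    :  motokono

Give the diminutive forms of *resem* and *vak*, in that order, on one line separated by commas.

resemapa, vakono

The alternation tracks the final consonant of the stem — -apa when the stem ends in a nasal (*um*, *pihizon*); -ono when the stem ends in a non-nasal consonant (*huh*, *imhew*, *motok*).
*resem* — final consonant /m/ (a nasal) → -apa → *resemapa*.
The final consonant of *vak* is /k/, which is non-nasal, so the suffix is -ono, giving *vakono*.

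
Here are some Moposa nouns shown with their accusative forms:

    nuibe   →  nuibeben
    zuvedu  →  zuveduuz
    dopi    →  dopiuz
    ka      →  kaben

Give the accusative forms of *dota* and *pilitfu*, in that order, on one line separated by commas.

The alternation tracks the last vowel of the stem — -uz when the last vowel of the stem is a high vowel (*zuvedu*, *dopi*); -ben when the last vowel of the stem is a non-high vowel (*nuibe*, *ka*).
*dota* — last vowel /a/ (a non-high vowel) → -ben → *dotaben*.
The last vowel of *pilitfu* is /u/, which is a high vowel, so the suffix is -uz, giving *pilitfuuz*.

dotaben, pilitfuuz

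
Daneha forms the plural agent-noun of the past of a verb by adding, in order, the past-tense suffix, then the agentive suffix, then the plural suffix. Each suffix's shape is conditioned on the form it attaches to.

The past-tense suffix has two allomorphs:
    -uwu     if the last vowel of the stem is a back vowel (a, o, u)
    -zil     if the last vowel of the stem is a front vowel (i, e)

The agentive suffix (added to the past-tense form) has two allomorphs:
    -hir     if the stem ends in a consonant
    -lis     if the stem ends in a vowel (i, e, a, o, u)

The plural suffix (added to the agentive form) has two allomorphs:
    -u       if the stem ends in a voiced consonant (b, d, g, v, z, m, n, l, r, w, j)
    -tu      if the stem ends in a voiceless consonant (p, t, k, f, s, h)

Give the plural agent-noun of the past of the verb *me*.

mezilhiru

Since the last vowel of *me* is /e/ (a front vowel), it takes -zil, giving *mezil*.
The past-tense form *mezil* — final sound /l/ (a consonant) → -hir → *mezilhir*.
The agentive form *mezilhir* — final consonant /r/ (voiced) → -u → *mezilhiru*.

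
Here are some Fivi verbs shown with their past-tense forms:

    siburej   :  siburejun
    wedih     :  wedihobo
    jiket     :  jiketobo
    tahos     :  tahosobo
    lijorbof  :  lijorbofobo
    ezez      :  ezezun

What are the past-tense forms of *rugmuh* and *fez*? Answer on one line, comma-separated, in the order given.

rugmuhobo, fezun

The alternation tracks the final consonant of the stem — -obo when the stem ends in a voiceless consonant (*wedih*, *jiket*, *tahos*, *lijorbof*); -un when the stem ends in a voiced consonant (*siburej*, *ezez*).
*rugmuh* — final consonant /h/ (voiceless) → -obo → *rugmuhobo*.
Since the final consonant of *fez* is /z/ (voiced), it takes -un, giving *fezun*.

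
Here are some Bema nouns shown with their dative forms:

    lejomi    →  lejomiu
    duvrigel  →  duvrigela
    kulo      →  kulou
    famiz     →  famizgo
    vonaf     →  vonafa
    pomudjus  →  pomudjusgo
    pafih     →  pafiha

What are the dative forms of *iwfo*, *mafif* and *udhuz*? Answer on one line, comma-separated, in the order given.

The alternation tracks the final sound of the stem — -go when the stem ends in a sibilant (*famiz*, *pomudjus*); -a when the stem ends in a non-sibilant consonant (*duvrigel*, *vonaf*, *pafih*); -u when the stem ends in a vowel (*lejomi*, *kulo*).
The final sound of *iwfo* is /o/, which is a vowel, so the suffix is -u, giving *iwfou*.
*mafif*: final sound = /f/, a non-sibilant consonant → -a → *mafifa*.
*udhuz* — final sound /z/ (a sibilant) → -go → *udhuzgo*.

iwfou, mafifa, udhuzgo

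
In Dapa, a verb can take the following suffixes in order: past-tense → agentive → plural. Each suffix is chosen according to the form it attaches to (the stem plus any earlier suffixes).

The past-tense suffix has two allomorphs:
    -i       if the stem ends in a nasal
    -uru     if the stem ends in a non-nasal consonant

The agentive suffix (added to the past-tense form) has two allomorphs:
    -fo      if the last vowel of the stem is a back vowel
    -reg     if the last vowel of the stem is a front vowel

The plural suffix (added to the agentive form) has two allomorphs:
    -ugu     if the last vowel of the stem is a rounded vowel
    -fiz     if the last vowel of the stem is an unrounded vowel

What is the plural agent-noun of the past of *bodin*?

Since the final consonant of *bodin* is /n/ (a nasal), it takes -i, giving *bodini*.
The past-tense form *bodini* — last vowel /i/ (a front vowel) → -reg → *bodinireg*.
The agentive form *bodinireg* — last vowel /e/ (an unrounded vowel) → -fiz → *bodiniregfiz*.

bodiniregfiz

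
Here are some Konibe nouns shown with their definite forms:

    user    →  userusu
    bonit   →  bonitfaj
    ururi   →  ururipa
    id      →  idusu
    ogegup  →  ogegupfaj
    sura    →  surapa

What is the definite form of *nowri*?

The pattern is voicing of the final sound: -faj when the stem ends in a voiceless consonant (*bonit*, *ogegup*); -usu when the stem ends in a voiced consonant (*user*, *id*); -pa when the stem ends in a vowel (*ururi*, *sura*).
The final sound of *nowri* is /i/, which is a vowel, so the suffix is -pa, giving *nowripa*.

nowripa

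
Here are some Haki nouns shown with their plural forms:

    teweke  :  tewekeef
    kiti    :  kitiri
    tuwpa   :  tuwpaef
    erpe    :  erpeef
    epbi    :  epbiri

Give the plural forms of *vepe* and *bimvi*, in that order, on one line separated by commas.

vepeef, bimviri

The pattern is height harmony: -ri when the last vowel of the stem is a high vowel (*kiti*, *epbi*); -ef when the last vowel of the stem is a non-high vowel (*teweke*, *tuwpa*, *erpe*).
The last vowel of *vepe* is /e/, which is a non-high vowel, so the suffix is -ef, giving *vepeef*.
*bimvi* — last vowel /i/ (a high vowel) → -ri → *bimviri*.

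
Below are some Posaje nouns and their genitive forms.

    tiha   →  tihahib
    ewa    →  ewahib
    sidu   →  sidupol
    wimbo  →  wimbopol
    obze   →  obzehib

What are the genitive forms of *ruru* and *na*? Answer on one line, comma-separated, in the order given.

The pattern is rounding harmony: -pol when the last vowel of the stem is a rounded vowel (*sidu*, *wimbo*); -hib when the last vowel of the stem is an unrounded vowel (*tiha*, *ewa*, *obze*).
*ruru* — last vowel /u/ (a rounded vowel) → -pol → *rurupol*.
*na* — last vowel /a/ (an unrounded vowel) → -hib → *nahib*.

rurupol, nahib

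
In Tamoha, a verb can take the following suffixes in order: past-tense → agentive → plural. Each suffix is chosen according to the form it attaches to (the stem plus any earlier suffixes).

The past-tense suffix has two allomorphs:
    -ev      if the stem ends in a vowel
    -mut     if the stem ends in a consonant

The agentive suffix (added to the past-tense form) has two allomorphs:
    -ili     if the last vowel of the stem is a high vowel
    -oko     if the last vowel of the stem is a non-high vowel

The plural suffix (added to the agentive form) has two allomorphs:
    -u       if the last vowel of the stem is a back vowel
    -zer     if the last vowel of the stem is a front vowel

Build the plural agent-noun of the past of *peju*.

pejuevokou

*peju* — final sound /u/ (a vowel) → -ev → *pejuev*.
The last vowel of the past-tense form *pejuev* is /e/, which is a non-high vowel, so the agentive suffix is -oko, giving *pejuevoko*.
Since the last vowel of the agentive form *pejuevoko* is /o/ (a back vowel), it takes -u, giving *pejuevokou*.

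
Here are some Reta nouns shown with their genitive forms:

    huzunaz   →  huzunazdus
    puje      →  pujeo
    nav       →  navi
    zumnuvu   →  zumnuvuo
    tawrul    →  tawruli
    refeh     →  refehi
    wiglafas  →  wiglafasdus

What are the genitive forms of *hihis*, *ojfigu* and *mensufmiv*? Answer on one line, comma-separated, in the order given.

The pattern is sibilance of the final sound: -dus when the stem ends in a sibilant (*huzunaz*, *wiglafas*); -i when the stem ends in a non-sibilant consonant (*nav*, *tawrul*, *refeh*); -o when the stem ends in a vowel (*puje*, *zumnuvu*).
The final sound of *hihis* is /s/, which is a sibilant, so the suffix is -dus, giving *hihisdus*.
Since the final sound of *ojfigu* is /u/ (a vowel), it takes -o, giving *ojfiguo*.
The final sound of *mensufmiv* is /v/, which is a non-sibilant consonant, so the suffix is -i, giving *mensufmivi*.

hihisdus, ojfiguo, mensufmivi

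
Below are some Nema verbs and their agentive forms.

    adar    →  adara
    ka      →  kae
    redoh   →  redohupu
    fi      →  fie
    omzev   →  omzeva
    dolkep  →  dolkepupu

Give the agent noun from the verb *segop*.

segopupu

Looking at the final sound of each stem: -upu when the stem ends in a voiceless consonant (*redoh*, *dolkep*); -a when the stem ends in a voiced consonant (*adar*, *omzev*); -e when the stem ends in a vowel (*ka*, *fi*).
*segop* — final sound /p/ (a voiceless consonant) → -upu → *segopupu*.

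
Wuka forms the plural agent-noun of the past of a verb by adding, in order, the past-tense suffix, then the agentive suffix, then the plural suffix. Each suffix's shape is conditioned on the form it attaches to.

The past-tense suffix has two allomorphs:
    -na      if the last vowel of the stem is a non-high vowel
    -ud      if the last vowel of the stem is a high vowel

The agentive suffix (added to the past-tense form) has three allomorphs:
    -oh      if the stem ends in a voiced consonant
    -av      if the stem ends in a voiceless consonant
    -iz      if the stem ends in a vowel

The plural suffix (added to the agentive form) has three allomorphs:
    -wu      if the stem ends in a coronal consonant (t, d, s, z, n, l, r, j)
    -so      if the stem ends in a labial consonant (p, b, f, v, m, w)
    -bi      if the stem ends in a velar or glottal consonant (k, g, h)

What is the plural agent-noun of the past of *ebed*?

*ebed*: last vowel = /e/, a non-high vowel → -na → *ebedna*.
The past-tense form *ebedna* — final sound /a/ (a vowel) → -iz → *ebednaiz*.
The agentive form *ebednaiz* — final consonant /z/ (coronal) → -wu → *ebednaizwu*.

ebednaizwu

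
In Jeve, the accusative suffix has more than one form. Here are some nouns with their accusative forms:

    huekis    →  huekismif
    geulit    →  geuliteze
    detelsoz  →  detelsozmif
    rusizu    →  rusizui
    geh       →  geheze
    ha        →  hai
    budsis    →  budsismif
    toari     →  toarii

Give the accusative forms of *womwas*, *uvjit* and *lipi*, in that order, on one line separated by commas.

womwasmif, uvjiteze, lipii

The pattern is sibilance of the final sound: -mif when the stem ends in a sibilant (*huekis*, *detelsoz*, *budsis*); -eze when the stem ends in a non-sibilant consonant (*geulit*, *geh*); -i when the stem ends in a vowel (*rusizu*, *ha*, *toari*).
*womwas*: final sound = /s/, a sibilant → -mif → *womwasmif*.
Since the final sound of *uvjit* is /t/ (a non-sibilant consonant), it takes -eze, giving *uvjiteze*.
*lipi*: final sound = /i/, a vowel → -i → *lipii*.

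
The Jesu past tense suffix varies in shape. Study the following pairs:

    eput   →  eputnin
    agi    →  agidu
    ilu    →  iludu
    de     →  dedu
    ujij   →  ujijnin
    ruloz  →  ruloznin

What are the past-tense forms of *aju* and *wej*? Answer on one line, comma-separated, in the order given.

ajudu, wejnin

The pattern is consonant vs. vowel: -nin when the stem ends in a consonant (*eput*, *ujij*, *ruloz*); -du when the stem ends in a vowel (*agi*, *ilu*, *de*).
*aju* — final sound /u/ (a vowel) → -du → *ajudu*.
*wej*: final sound = /j/, a consonant → -nin → *wejnin*.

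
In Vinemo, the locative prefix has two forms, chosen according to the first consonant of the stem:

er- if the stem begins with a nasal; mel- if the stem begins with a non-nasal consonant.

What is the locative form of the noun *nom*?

*nom* — first consonant /n/ (a nasal) → er- → *ernom*.

ernom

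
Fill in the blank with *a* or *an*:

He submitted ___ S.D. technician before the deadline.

an

The indefinite article is chosen by the initial *sound* of the following word, not its spelling.
The initialism *S.D.* is read letter by letter; the first letter, S, is pronounced /ɛs/, which begins with a vowel sound.
So the article is *an*: He submitted an S.D. technician before the deadline.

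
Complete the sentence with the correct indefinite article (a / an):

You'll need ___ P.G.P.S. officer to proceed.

a

The indefinite article is chosen by the initial *sound* of the following word, not its spelling.
The initialism *P.G.P.S.* is read letter by letter; the first letter, P, is pronounced /piː/, which begins with a consonant sound.
So the article is *a*: You'll need a P.G.P.S. officer to proceed.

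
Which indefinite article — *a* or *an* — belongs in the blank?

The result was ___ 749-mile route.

The indefinite article is chosen by the initial *sound* of the following word, not its spelling.
The number *749* is spoken "seven hundred …", beginning with /ˈsɛvən/ — a consonant sound.
So the article is *a*: The result was a 749-mile route.

a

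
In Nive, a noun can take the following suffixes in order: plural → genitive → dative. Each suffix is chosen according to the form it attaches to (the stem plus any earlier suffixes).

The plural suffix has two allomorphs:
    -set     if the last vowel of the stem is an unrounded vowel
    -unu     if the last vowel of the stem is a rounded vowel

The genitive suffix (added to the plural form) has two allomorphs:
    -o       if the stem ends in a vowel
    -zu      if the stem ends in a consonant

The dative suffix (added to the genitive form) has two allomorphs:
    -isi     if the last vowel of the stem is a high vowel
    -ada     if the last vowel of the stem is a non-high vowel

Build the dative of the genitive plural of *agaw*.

*agaw* — last vowel /a/ (an unrounded vowel) → -set → *agawset*.
The plural form *agawset*: final sound = /t/, a consonant → -zu → *agawsetzu*.
Since the last vowel of the genitive form *agawsetzu* is /u/ (a high vowel), it takes -isi, giving *agawsetzuisi*.

agawsetzuisi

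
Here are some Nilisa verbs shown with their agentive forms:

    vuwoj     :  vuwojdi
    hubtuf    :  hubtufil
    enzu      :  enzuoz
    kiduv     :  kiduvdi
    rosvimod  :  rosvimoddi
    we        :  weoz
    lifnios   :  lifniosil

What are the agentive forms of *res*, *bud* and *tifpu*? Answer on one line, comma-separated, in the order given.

resil, buddi, tifpuoz

Looking at the final sound of each stem: -il when the stem ends in a voiceless consonant (*hubtuf*, *lifnios*); -di when the stem ends in a voiced consonant (*vuwoj*, *kiduv*, *rosvimod*); -oz when the stem ends in a vowel (*enzu*, *we*).
Since the final sound of *res* is /s/ (a voiceless consonant), it takes -il, giving *resil*.
The final sound of *bud* is /d/, which is a voiced consonant, so the suffix is -di, giving *buddi*.
The final sound of *tifpu* is /u/, which is a vowel, so the suffix is -oz, giving *tifpuoz*.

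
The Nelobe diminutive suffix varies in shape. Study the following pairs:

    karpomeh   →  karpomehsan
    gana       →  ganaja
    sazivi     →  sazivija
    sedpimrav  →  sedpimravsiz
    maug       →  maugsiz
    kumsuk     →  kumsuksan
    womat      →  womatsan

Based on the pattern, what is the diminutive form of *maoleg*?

maolegsiz

The alternation tracks the final sound of the stem — -san when the stem ends in a voiceless consonant (*karpomeh*, *kumsuk*, *womat*); -siz when the stem ends in a voiced consonant (*sedpimrav*, *maug*); -ja when the stem ends in a vowel (*gana*, *sazivi*).
*maoleg*: final sound = /g/, a voiced consonant → -siz → *maolegsiz*.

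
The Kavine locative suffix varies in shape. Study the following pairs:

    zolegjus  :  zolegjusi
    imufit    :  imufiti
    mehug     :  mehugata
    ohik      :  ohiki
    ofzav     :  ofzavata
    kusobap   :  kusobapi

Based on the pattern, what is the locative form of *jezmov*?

jezmovata

The pattern is voicing of the final consonant: -i when the stem ends in a voiceless consonant (*zolegjus*, *imufit*, *ohik*, *kusobap*); -ata when the stem ends in a voiced consonant (*mehug*, *ofzav*).
Since the final consonant of *jezmov* is /v/ (voiced), it takes -ata, giving *jezmovata*.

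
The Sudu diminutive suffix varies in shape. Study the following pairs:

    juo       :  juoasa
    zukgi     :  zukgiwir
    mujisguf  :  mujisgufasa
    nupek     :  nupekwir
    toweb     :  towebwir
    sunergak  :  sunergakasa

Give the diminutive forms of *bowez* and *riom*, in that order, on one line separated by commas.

bowezwir, riomasa

Looking at the last vowel of each stem: -wir when the last vowel of the stem is a front vowel (*zukgi*, *nupek*, *toweb*); -asa when the last vowel of the stem is a back vowel (*juo*, *mujisguf*, *sunergak*).
The last vowel of *bowez* is /e/, which is a front vowel, so the suffix is -wir, giving *bowezwir*.
*riom*: last vowel = /o/, a back vowel → -asa → *riomasa*.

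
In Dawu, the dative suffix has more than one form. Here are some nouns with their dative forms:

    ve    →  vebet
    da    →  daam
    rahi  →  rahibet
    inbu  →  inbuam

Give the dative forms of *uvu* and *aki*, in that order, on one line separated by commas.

uvuam, akibet

The pattern is front/back vowel harmony: -bet when the last vowel of the stem is a front vowel (*ve*, *rahi*); -am when the last vowel of the stem is a back vowel (*da*, *inbu*).
The last vowel of *uvu* is /u/, which is a back vowel, so the suffix is -am, giving *uvuam*.
Since the last vowel of *aki* is /i/ (a front vowel), it takes -bet, giving *akibet*.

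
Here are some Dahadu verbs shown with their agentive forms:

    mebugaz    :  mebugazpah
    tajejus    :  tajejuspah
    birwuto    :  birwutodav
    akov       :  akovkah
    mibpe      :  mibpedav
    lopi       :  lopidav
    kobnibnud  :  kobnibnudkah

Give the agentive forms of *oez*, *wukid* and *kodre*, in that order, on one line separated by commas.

oezpah, wukidkah, kodredav

The alternation tracks the final sound of the stem — -pah when the stem ends in a sibilant (*mebugaz*, *tajejus*); -kah when the stem ends in a non-sibilant consonant (*akov*, *kobnibnud*); -dav when the stem ends in a vowel (*birwuto*, *mibpe*, *lopi*).
*oez* — final sound /z/ (a sibilant) → -pah → *oezpah*.
*wukid*: final sound = /d/, a non-sibilant consonant → -kah → *wukidkah*.
Since the final sound of *kodre* is /e/ (a vowel), it takes -dav, giving *kodredav*.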